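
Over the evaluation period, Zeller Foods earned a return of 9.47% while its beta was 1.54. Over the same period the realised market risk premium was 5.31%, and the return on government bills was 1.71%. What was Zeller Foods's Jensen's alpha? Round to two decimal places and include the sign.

-0.42%

CAPM benchmark = R_f + β(R_m − R_f) = 1.71% + 1.54 × 5.31% = 9.8874%
α = actual − benchmark = 9.47% − 9.8874% = -0.42%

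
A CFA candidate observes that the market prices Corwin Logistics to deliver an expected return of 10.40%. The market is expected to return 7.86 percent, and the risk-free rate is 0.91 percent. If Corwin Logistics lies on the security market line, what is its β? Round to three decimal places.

1.365

MRP = 7.86% − 0.91% = 6.95%
β = (E(R) − R_f) / MRP = (10.40% − 0.91%) / 6.95% = 9.49% / 6.95% = 1.365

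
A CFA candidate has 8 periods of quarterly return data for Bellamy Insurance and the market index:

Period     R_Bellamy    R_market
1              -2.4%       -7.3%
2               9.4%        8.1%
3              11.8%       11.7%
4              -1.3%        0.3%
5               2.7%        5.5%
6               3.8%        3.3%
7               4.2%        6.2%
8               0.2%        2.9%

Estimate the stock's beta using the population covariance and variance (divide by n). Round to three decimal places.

0.780

Mean R_i = (-2.4 + 9.4 + 11.8 − 1.3 + 2.7 + 3.8 + 4.2 + 0.2) / 8 = 3.5500%
Mean R_m = (-7.3 + 8.1 + 11.7 + 0.3 + 5.5 + 3.3 + 6.2 + 2.9) / 8 = 3.8375%
Σ(R_i − R̄_i)(R_m − R̄_m) = 176.3550  ⇒  Cov = 176.3550 / 8 = 22.0444
Σ(R_m − R̄_m)² = 226.0588  ⇒  Var(R_m) = 226.0588 / 8 = 28.2574
β = Cov / Var(R_m) = 22.0444 / 28.2574 = 0.7801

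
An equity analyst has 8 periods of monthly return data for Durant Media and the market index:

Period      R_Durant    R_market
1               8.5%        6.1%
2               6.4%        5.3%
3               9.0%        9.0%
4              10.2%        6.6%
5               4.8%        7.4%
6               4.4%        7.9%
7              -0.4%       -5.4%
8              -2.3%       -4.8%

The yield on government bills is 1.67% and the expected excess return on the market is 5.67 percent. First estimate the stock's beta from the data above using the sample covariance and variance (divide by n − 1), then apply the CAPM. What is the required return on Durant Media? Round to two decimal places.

Mean R_i = (8.5 + 6.4 + 9.0 + 10.2 + 4.8 + 4.4 − 0.4 − 2.3) / 8 = 5.0750%
Mean R_m = (6.1 + 5.3 + 9.0 + 6.6 + 7.4 + 7.9 − 5.4 − 4.8) / 8 = 4.0125%
Σ(R_i − R̄_i)(R_m − R̄_m) = 154.6625  ⇒  Cov = 154.6625 / 7 = 22.0946
Σ(R_m − R̄_m)² = 230.4288  ⇒  Var(R_m) = 230.4288 / 7 = 32.9184
β = Cov / Var(R_m) = 22.0946 / 32.9184 = 0.6712
E(R) = R_f + β × MRP = 1.67% + 0.6712 × 5.67% = 5.48%

5.48%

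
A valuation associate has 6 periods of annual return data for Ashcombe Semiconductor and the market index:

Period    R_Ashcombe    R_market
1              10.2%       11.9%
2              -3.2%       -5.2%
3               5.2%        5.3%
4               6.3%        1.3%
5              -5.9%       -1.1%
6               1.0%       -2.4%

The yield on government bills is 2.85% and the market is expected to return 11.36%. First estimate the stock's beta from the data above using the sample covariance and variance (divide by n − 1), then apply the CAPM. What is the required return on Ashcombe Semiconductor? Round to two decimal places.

9.84%

Mean R_i = (10.2 − 3.2 + 5.2 + 6.3 − 5.9 + 1.0) / 6 = 2.2667%
Mean R_m = (11.9 − 5.2 + 5.3 + 1.3 − 1.1 − 2.4) / 6 = 1.6333%
Σ(R_i − R̄_i)(R_m − R̄_m) = 155.6467  ⇒  Cov = 155.6467 / 5 = 31.1293
Σ(R_m − R̄_m)² = 189.3933  ⇒  Var(R_m) = 189.3933 / 5 = 37.8787
β = Cov / Var(R_m) = 31.1293 / 37.8787 = 0.8218
MRP = 11.36% − 2.85% = 8.51%
E(R) = R_f + β × MRP = 2.85% + 0.8218 × 8.51% = 9.84%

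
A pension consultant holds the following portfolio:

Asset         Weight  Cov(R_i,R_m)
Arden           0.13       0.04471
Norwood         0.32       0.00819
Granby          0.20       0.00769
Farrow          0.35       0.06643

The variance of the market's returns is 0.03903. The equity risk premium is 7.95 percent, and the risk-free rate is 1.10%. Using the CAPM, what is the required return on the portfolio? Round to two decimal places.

β_Arden = 0.04471 / 0.03903 = 1.1455
β_Norwood = 0.00819 / 0.03903 = 0.2098
β_Granby = 0.00769 / 0.03903 = 0.1970
β_Farrow = 0.06643 / 0.03903 = 1.7020
β_P = Σ w_i β_i = 0.13×1.1455 + 0.32×0.2098 + 0.20×0.1970 + 0.35×1.7020 = 0.8512
E(R_P) = R_f + β_P × MRP = 1.10% + 0.8512 × 7.95% = 7.87%

7.87%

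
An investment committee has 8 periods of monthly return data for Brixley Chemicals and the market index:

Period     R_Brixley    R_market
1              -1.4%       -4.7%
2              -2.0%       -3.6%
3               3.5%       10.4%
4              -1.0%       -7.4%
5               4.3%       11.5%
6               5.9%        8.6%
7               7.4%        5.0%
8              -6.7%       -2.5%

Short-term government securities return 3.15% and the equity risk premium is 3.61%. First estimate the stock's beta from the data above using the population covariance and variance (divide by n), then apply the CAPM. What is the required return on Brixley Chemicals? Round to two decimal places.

4.87%

Mean R_i = (-1.4 − 2.0 + 3.5 − 1.0 + 4.3 + 5.9 + 7.4 − 6.7) / 8 = 1.2500%
Mean R_m = (-4.7 − 3.6 + 10.4 − 7.4 + 11.5 + 8.6 + 5.0 − 2.5) / 8 = 2.1625%
Σ(R_i − R̄_i)(R_m − R̄_m) = 189.8950  ⇒  Cov = 189.8950 / 8 = 23.7369
Σ(R_m − R̄_m)² = 398.0188  ⇒  Var(R_m) = 398.0188 / 8 = 49.7524
β = Cov / Var(R_m) = 23.7369 / 49.7524 = 0.4771
E(R) = R_f + β × MRP = 3.15% + 0.4771 × 3.61% = 4.87%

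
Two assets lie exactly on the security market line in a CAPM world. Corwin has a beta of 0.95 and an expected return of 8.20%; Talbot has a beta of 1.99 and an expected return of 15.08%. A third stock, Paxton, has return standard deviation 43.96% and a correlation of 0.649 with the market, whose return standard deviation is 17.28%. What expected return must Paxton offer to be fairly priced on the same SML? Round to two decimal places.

MRP = (15.08% − 8.20%) / (1.99 − 0.95) = 6.6154%
R_f = 8.20% − 0.95 × 6.6154% = 1.9154%
β_Paxton = ρ·σ_i/σ_m = 0.649 × 43.96 / 17.28 = 1.6510
E(R_Paxton) = R_f + β × MRP = 1.9154% + 1.6510 × 6.6154% = 12.84%

12.84%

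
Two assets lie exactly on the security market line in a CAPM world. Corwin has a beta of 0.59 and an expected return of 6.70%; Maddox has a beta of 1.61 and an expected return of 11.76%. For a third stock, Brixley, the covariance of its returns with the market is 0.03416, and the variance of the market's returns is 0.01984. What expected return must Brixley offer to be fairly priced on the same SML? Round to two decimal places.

MRP = (11.76% − 6.70%) / (1.61 − 0.59) = 4.9608%
R_f = 6.70% − 0.59 × 4.9608% = 3.7731%
β_Brixley = Cov / Var(R_m) = 0.03416 / 0.01984 = 1.7218
E(R_Brixley) = R_f + β × MRP = 3.7731% + 1.7218 × 4.9608% = 12.31%

12.31%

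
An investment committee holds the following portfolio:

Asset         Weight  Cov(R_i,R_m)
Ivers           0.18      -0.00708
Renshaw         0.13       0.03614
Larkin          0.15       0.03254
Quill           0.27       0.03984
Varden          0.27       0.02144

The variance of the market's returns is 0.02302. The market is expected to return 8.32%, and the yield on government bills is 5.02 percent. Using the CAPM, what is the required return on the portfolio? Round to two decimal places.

β_Ivers = -0.00708 / 0.02302 = -0.3076
β_Renshaw = 0.03614 / 0.02302 = 1.5699
β_Larkin = 0.03254 / 0.02302 = 1.4136
β_Quill = 0.03984 / 0.02302 = 1.7307
β_Varden = 0.02144 / 0.02302 = 0.9314
β_P = Σ w_i β_i = 0.18×-0.3076 + 0.13×1.5699 + 0.15×1.4136 + 0.27×1.7307 + 0.27×0.9314 = 1.0795
MRP = 8.32% − 5.02% = 3.30%
E(R_P) = R_f + β_P × MRP = 5.02% + 1.0795 × 3.30% = 8.58%

8.58%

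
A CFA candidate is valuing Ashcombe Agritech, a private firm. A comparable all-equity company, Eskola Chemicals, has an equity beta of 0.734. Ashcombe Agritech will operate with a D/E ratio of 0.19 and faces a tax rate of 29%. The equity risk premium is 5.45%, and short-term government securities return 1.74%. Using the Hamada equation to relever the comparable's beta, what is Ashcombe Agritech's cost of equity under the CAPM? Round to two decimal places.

6.28%

β_L = β_U × [1 + (1 − t)(D/E)] = 0.734 × [1 + (1 − 0.29) × 0.19]
    = 0.734 × [1 + 0.71 × 0.19] = 0.734 × 1.1349 = 0.8330
E(R) = R_f + β_L × MRP = 1.74% + 0.8330 × 5.45% = 6.28%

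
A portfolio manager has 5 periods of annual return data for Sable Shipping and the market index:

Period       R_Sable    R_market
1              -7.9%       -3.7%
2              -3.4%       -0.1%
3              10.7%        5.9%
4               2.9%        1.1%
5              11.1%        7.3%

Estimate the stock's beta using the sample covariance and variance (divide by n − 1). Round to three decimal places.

Mean R_i = (-7.9 − 3.4 + 10.7 + 2.9 + 11.1) / 5 = 2.6800%
Mean R_m = (-3.7 − 0.1 + 5.9 + 1.1 + 7.3) / 5 = 2.1000%
Σ(R_i − R̄_i)(R_m − R̄_m) = 148.7800  ⇒  Cov = 148.7800 / 4 = 37.1950
Σ(R_m − R̄_m)² = 80.9600  ⇒  Var(R_m) = 80.9600 / 4 = 20.2400
β = Cov / Var(R_m) = 37.1950 / 20.2400 = 1.8377

1.838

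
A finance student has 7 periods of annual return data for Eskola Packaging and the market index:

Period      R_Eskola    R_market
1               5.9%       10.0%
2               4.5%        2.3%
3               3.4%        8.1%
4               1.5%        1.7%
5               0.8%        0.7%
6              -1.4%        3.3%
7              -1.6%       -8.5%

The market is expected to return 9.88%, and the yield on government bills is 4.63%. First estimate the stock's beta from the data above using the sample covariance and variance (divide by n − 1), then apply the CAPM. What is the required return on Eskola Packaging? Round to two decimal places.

6.50%

Mean R_i = (5.9 + 4.5 + 3.4 + 1.5 + 0.8 − 1.4 − 1.6) / 7 = 1.8714%
Mean R_m = (10.0 + 2.3 + 8.1 + 1.7 + 0.7 + 3.3 − 8.5) / 7 = 2.5143%
Σ(R_i − R̄_i)(R_m − R̄_m) = 76.0429  ⇒  Cov = 76.0429 / 6 = 12.6738
Σ(R_m − R̄_m)² = 213.1686  ⇒  Var(R_m) = 213.1686 / 6 = 35.5281
β = Cov / Var(R_m) = 12.6738 / 35.5281 = 0.3567
MRP = 9.88% − 4.63% = 5.25%
E(R) = R_f + β × MRP = 4.63% + 0.3567 × 5.25% = 6.50%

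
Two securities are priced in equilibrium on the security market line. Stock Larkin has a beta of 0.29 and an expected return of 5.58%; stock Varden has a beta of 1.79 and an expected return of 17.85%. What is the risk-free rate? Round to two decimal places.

3.21%

Both satisfy E(R) = R_f + β·MRP, so the slope of the SML is
MRP = (17.85% − 5.58%) / (1.79 − 0.29) = 12.27% / 1.50 = 8.1800%
R_f = E(R_Larkin) − β_Larkin·MRP = 5.58% − 0.29 × 8.1800% = 3.2078%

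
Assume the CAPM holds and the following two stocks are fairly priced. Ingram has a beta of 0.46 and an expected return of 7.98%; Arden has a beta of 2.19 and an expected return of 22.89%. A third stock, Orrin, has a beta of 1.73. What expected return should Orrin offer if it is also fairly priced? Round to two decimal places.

MRP (SML slope) = (22.89% − 7.98%) / (2.19 − 0.46) = 14.91% / 1.73 = 8.6185%
R_f (intercept) = 7.98% − 0.46 × 8.6185% = 4.0155%
E(R_Orrin) = R_f + β × MRP = 4.0155% + 1.73 × 8.6185% = 18.93%

18.93%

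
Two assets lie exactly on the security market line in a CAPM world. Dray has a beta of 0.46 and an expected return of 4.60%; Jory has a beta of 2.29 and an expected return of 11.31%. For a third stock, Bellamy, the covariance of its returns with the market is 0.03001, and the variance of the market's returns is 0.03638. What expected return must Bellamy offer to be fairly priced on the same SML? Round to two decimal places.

5.94%

MRP = (11.31% − 4.60%) / (2.29 − 0.46) = 3.6667%
R_f = 4.60% − 0.46 × 3.6667% = 2.9133%
β_Bellamy = Cov / Var(R_m) = 0.03001 / 0.03638 = 0.8249
E(R_Bellamy) = R_f + β × MRP = 2.9133% + 0.8249 × 3.6667% = 5.94%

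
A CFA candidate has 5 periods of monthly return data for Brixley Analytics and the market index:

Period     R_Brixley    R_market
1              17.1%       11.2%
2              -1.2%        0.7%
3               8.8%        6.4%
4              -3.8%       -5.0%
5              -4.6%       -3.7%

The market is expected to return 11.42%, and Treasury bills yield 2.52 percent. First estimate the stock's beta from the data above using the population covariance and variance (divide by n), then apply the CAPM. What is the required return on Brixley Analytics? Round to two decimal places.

14.49%

Mean R_i = (17.1 − 1.2 + 8.8 − 3.8 − 4.6) / 5 = 3.2600%
Mean R_m = (11.2 + 0.7 + 6.4 − 5.0 − 3.7) / 5 = 1.9200%
Σ(R_i − R̄_i)(R_m − R̄_m) = 251.7240  ⇒  Cov = 251.7240 / 5 = 50.3448
Σ(R_m − R̄_m)² = 187.1480  ⇒  Var(R_m) = 187.1480 / 5 = 37.4296
β = Cov / Var(R_m) = 50.3448 / 37.4296 = 1.3451
MRP = 11.42% − 2.52% = 8.90%
E(R) = R_f + β × MRP = 2.52% + 1.3451 × 8.90% = 14.49%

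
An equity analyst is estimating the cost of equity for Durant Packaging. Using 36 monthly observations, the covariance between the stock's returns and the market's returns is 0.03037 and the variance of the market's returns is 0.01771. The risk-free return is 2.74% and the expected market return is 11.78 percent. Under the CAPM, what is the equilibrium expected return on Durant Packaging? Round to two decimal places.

β = Cov(R_i, R_m) / Var(R_m) = 0.03037 / 0.01771 = 1.7149
MRP = 11.78% − 2.74% = 9.04%
E(R) = R_f + β × MRP = 2.74% + 1.7149 × 9.04% = 18.24%

18.24%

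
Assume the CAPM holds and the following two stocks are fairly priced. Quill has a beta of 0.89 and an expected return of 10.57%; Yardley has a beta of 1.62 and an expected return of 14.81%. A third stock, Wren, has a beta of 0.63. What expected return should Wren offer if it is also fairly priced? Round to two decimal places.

9.06%

MRP (SML slope) = (14.81% − 10.57%) / (1.62 − 0.89) = 4.24% / 0.73 = 5.8082%
R_f (intercept) = 10.57% − 0.89 × 5.8082% = 5.4007%
E(R_Wren) = R_f + β × MRP = 5.4007% + 0.63 × 5.8082% = 9.06%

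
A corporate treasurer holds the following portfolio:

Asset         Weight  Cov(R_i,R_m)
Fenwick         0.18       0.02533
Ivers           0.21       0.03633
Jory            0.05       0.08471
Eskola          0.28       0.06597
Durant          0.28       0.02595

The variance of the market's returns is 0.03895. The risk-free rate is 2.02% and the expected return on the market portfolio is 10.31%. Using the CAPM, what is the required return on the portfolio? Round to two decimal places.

10.99%

β_Fenwick = 0.02533 / 0.03895 = 0.6503
β_Ivers = 0.03633 / 0.03895 = 0.9327
β_Jory = 0.08471 / 0.03895 = 2.1748
β_Eskola = 0.06597 / 0.03895 = 1.6937
β_Durant = 0.02595 / 0.03895 = 0.6662
β_P = Σ w_i β_i = 0.18×0.6503 + 0.21×0.9327 + 0.05×2.1748 + 0.28×1.6937 + 0.28×0.6662 = 1.0824
MRP = 10.31% − 2.02% = 8.29%
E(R_P) = R_f + β_P × MRP = 2.02% + 1.0824 × 8.29% = 10.99%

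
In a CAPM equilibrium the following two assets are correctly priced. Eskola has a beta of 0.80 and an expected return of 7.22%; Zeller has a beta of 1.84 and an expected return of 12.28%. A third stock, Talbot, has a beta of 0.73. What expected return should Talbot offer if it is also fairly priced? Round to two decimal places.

MRP (SML slope) = (12.28% − 7.22%) / (1.84 − 0.80) = 5.06% / 1.04 = 4.8654%
R_f (intercept) = 7.22% − 0.80 × 4.8654% = 3.3277%
E(R_Talbot) = R_f + β × MRP = 3.3277% + 0.73 × 4.8654% = 6.88%

6.88%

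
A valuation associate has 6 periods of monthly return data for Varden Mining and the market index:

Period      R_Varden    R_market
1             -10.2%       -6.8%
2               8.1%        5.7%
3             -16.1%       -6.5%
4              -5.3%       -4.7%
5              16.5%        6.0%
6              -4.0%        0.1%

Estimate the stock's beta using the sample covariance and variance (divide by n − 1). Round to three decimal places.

1.925

Mean R_i = (-10.2 + 8.1 − 16.1 − 5.3 + 16.5 − 4.0) / 6 = -1.8333%
Mean R_m = (-6.8 + 5.7 − 6.5 − 4.7 + 6.0 + 0.1) / 6 = -1.0333%
Σ(R_i − R̄_i)(R_m − R̄_m) = 332.3233  ⇒  Cov = 332.3233 / 5 = 66.4647
Σ(R_m − R̄_m)² = 172.6733  ⇒  Var(R_m) = 172.6733 / 5 = 34.5347
β = Cov / Var(R_m) = 66.4647 / 34.5347 = 1.9246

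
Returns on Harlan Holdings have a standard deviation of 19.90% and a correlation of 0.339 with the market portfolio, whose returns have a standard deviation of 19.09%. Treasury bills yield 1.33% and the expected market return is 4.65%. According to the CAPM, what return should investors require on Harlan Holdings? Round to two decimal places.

β = ρ × σ_i / σ_m = 0.339 × 19.90% / 19.09% = 0.3534
MRP = 4.65% − 1.33% = 3.32%
E(R) = 1.33% + 0.3534 × 3.32% = 2.50%

2.50%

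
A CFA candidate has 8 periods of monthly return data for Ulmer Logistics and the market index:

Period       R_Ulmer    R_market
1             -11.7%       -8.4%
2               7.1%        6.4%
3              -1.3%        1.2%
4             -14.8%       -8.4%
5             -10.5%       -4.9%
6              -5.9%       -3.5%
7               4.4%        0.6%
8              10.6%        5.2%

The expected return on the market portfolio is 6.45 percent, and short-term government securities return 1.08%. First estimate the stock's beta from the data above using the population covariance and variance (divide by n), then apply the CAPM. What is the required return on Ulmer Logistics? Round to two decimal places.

Mean R_i = (-11.7 + 7.1 − 1.3 − 14.8 − 10.5 − 5.9 + 4.4 + 10.6) / 8 = -2.7625%
Mean R_m = (-8.4 + 6.4 + 1.2 − 8.4 − 4.9 − 3.5 + 0.6 + 5.2) / 8 = -1.4750%
Σ(R_i − R̄_i)(R_m − R̄_m) = 363.7425  ⇒  Cov = 363.7425 / 8 = 45.4678
Σ(R_m − R̄_m)² = 229.7750  ⇒  Var(R_m) = 229.7750 / 8 = 28.7219
β = Cov / Var(R_m) = 45.4678 / 28.7219 = 1.5830
MRP = 6.45% − 1.08% = 5.37%
E(R) = R_f + β × MRP = 1.08% + 1.5830 × 5.37% = 9.58%

9.58%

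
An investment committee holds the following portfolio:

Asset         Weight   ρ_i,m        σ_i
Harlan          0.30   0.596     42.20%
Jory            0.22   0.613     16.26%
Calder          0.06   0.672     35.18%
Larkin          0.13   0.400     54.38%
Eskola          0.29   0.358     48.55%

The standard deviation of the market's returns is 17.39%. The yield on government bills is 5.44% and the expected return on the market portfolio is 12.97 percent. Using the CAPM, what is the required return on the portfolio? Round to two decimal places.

13.68%

β_Harlan = 0.596 × 42.20% / 17.39% = 1.4463
β_Jory = 0.613 × 16.26% / 17.39% = 0.5732
β_Calder = 0.672 × 35.18% / 17.39% = 1.3595
β_Larkin = 0.400 × 54.38% / 17.39% = 1.2508
β_Eskola = 0.358 × 48.55% / 17.39% = 0.9995
β_P = Σ w_i β_i = 0.30×1.4463 + 0.22×0.5732 + 0.06×1.3595 + 0.13×1.2508 + 0.29×0.9995 = 1.0940
MRP = 12.97% − 5.44% = 7.53%
E(R_P) = R_f + β_P × MRP = 5.44% + 1.0940 × 7.53% = 13.68%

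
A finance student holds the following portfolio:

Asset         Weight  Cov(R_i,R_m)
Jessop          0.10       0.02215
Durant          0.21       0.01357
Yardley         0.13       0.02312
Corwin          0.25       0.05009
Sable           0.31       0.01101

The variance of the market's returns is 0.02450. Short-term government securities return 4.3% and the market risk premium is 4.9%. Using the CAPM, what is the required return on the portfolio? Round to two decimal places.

9.10%

β_Jessop = 0.02215 / 0.02450 = 0.9041
β_Durant = 0.01357 / 0.02450 = 0.5539
β_Yardley = 0.02312 / 0.02450 = 0.9437
β_Corwin = 0.05009 / 0.02450 = 2.0445
β_Sable = 0.01101 / 0.02450 = 0.4494
β_P = Σ w_i β_i = 0.10×0.9041 + 0.21×0.5539 + 0.13×0.9437 + 0.25×2.0445 + 0.31×0.4494 = 0.9798
E(R_P) = R_f + β_P × MRP = 4.3% + 0.9798 × 4.9% = 9.10%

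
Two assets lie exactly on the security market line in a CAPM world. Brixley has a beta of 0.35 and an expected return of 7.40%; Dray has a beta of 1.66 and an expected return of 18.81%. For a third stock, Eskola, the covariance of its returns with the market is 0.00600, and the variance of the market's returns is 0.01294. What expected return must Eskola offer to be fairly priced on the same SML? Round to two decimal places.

8.39%

MRP = (18.81% − 7.40%) / (1.66 − 0.35) = 8.7099%
R_f = 7.40% − 0.35 × 8.7099% = 4.3515%
β_Eskola = Cov / Var(R_m) = 0.00600 / 0.01294 = 0.4637
E(R_Eskola) = R_f + β × MRP = 4.3515% + 0.4637 × 8.7099% = 8.39%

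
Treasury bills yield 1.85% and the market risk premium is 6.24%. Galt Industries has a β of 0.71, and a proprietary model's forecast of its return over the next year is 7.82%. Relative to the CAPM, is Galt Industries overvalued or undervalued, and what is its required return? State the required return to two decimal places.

Undervalued; required return 6.28%

Required return = R_f + β·MRP = 1.85% + 0.71 × 6.24% = 6.28%
Forecast 7.82% > required 6.28% → the stock plots above the SML → undervalued.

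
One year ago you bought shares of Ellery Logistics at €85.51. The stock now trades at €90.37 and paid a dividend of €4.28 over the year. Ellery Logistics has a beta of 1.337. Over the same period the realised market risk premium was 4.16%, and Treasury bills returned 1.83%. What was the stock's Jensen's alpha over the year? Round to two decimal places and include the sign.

+3.30%

Realised HPR = (P1 + D1 − P0) / P0 = (90.37 + 4.28 − 85.51) / 85.51 = 9.14 / 85.51 = 10.6888%
CAPM required = R_f + β·MRP = 1.83% + 1.337 × 4.16% = 7.39192%
α = realised − required = 10.6888% − 7.39192% = +3.30%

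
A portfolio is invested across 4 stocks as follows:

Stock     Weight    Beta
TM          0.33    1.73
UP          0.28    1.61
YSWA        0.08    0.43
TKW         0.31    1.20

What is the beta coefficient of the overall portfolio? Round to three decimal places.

1.428

β_P = Σ w_i β_i = 0.33×1.73 + 0.28×1.61 + 0.08×0.43 + 0.31×1.20 = 1.4281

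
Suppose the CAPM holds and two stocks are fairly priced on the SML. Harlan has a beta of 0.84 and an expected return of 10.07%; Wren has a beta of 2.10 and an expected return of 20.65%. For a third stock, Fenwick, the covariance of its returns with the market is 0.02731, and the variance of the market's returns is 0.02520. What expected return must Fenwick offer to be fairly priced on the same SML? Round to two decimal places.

MRP = (20.65% − 10.07%) / (2.10 − 0.84) = 8.3968%
R_f = 10.07% − 0.84 × 8.3968% = 3.0167%
β_Fenwick = Cov / Var(R_m) = 0.02731 / 0.02520 = 1.0837
E(R_Fenwick) = R_f + β × MRP = 3.0167% + 1.0837 × 8.3968% = 12.12%

12.12%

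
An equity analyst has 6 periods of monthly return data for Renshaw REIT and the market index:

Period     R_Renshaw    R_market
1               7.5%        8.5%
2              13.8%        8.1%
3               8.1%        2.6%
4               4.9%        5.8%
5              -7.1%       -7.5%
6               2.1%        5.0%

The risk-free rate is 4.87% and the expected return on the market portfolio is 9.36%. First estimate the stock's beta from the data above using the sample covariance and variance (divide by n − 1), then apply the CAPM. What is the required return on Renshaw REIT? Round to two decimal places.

9.46%

Mean R_i = (7.5 + 13.8 + 8.1 + 4.9 − 7.1 + 2.1) / 6 = 4.8833%
Mean R_m = (8.5 + 8.1 + 2.6 + 5.8 − 7.5 + 5.0) / 6 = 3.7500%
Σ(R_i − R̄_i)(R_m − R̄_m) = 178.8850  ⇒  Cov = 178.8850 / 5 = 35.7770
Σ(R_m − R̄_m)² = 175.1350  ⇒  Var(R_m) = 175.1350 / 5 = 35.0270
β = Cov / Var(R_m) = 35.7770 / 35.0270 = 1.0214
MRP = 9.36% − 4.87% = 4.49%
E(R) = R_f + β × MRP = 4.87% + 1.0214 × 4.49% = 9.46%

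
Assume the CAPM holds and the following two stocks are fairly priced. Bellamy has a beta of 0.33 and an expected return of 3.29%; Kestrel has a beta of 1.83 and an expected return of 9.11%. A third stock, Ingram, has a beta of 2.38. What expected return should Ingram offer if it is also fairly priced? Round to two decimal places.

11.24%

MRP (SML slope) = (9.11% − 3.29%) / (1.83 − 0.33) = 5.82% / 1.50 = 3.8800%
R_f (intercept) = 3.29% − 0.33 × 3.8800% = 2.0096%
E(R_Ingram) = R_f + β × MRP = 2.0096% + 2.38 × 3.8800% = 11.24%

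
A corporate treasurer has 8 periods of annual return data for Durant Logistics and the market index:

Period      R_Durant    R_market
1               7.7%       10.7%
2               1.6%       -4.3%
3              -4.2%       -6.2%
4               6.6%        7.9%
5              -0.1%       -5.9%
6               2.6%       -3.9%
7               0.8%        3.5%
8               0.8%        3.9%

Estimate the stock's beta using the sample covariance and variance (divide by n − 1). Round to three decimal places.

Mean R_i = (7.7 + 1.6 − 4.2 + 6.6 − 0.1 + 2.6 + 0.8 + 0.8) / 8 = 1.9750%
Mean R_m = (10.7 − 4.3 − 6.2 + 7.9 − 5.9 − 3.9 + 3.5 + 3.9) / 8 = 0.7125%
Σ(R_i − R̄_i)(R_m − R̄_m) = 138.8025  ⇒  Cov = 138.8025 / 7 = 19.8289
Σ(R_m − R̄_m)² = 307.2488  ⇒  Var(R_m) = 307.2488 / 7 = 43.8927
β = Cov / Var(R_m) = 19.8289 / 43.8927 = 0.4518

0.452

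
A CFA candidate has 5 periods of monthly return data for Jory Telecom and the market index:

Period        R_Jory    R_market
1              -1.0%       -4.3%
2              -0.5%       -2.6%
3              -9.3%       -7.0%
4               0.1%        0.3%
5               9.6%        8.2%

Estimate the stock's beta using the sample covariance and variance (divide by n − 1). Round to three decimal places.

1.092

Mean R_i = (-1.0 − 0.5 − 9.3 + 0.1 + 9.6) / 5 = -0.2200%
Mean R_m = (-4.3 − 2.6 − 7.0 + 0.3 + 8.2) / 5 = -1.0800%
Σ(R_i − R̄_i)(R_m − R̄_m) = 148.2620  ⇒  Cov = 148.2620 / 4 = 37.0655
Σ(R_m − R̄_m)² = 135.7480  ⇒  Var(R_m) = 135.7480 / 4 = 33.9370
β = Cov / Var(R_m) = 37.0655 / 33.9370 = 1.0922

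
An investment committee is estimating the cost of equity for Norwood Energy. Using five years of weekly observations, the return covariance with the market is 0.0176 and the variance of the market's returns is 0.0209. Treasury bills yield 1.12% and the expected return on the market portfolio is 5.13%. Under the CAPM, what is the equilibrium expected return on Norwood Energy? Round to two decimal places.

β = Cov(R_i, R_m) / Var(R_m) = 0.0176 / 0.0209 = 0.8421
MRP = 5.13% − 1.12% = 4.01%
E(R) = R_f + β × MRP = 1.12% + 0.8421 × 4.01% = 4.50%

4.50%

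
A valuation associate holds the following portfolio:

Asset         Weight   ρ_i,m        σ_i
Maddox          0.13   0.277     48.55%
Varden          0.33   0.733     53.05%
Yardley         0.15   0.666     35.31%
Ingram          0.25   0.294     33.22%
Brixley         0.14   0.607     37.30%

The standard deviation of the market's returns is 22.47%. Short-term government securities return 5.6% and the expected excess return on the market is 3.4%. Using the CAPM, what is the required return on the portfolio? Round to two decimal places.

9.19%

β_Maddox = 0.277 × 48.55% / 22.47% = 0.5985
β_Varden = 0.733 × 53.05% / 22.47% = 1.7306
β_Yardley = 0.666 × 35.31% / 22.47% = 1.0466
β_Ingram = 0.294 × 33.22% / 22.47% = 0.4347
β_Brixley = 0.607 × 37.30% / 22.47% = 1.0076
β_P = Σ w_i β_i = 0.13×0.5985 + 0.33×1.7306 + 0.15×1.0466 + 0.25×0.4347 + 0.14×1.0076 = 1.0556
E(R_P) = R_f + β_P × MRP = 5.6% + 1.0556 × 3.4% = 9.19%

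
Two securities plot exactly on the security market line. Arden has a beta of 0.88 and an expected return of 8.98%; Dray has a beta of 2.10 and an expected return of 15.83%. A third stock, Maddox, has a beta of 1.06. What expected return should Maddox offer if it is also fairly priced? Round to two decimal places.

9.99%

MRP (SML slope) = (15.83% − 8.98%) / (2.10 − 0.88) = 6.85% / 1.22 = 5.6148%
R_f (intercept) = 8.98% − 0.88 × 5.6148% = 4.0390%
E(R_Maddox) = R_f + β × MRP = 4.0390% + 1.06 × 5.6148% = 9.99%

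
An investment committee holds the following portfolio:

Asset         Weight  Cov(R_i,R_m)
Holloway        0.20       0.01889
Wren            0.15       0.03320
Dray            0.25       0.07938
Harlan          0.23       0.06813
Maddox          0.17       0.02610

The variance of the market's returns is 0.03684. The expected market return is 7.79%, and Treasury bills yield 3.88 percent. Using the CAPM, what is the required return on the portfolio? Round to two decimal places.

9.05%

β_Holloway = 0.01889 / 0.03684 = 0.5128
β_Wren = 0.03320 / 0.03684 = 0.9012
β_Dray = 0.07938 / 0.03684 = 2.1547
β_Harlan = 0.06813 / 0.03684 = 1.8493
β_Maddox = 0.02610 / 0.03684 = 0.7085
β_P = Σ w_i β_i = 0.20×0.5128 + 0.15×0.9012 + 0.25×2.1547 + 0.23×1.8493 + 0.17×0.7085 = 1.3222
MRP = 7.79% − 3.88% = 3.91%
E(R_P) = R_f + β_P × MRP = 3.88% + 1.3222 × 3.91% = 9.05%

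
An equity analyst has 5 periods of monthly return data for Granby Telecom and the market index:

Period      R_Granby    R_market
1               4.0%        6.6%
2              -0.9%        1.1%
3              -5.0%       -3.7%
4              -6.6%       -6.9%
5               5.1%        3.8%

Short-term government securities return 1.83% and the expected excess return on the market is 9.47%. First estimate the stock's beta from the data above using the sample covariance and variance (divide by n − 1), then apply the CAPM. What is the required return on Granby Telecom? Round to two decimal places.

10.44%

Mean R_i = (4.0 − 0.9 − 5.0 − 6.6 + 5.1) / 5 = -0.6800%
Mean R_m = (6.6 + 1.1 − 3.7 − 6.9 + 3.8) / 5 = 0.1800%
Σ(R_i − R̄_i)(R_m − R̄_m) = 109.4420  ⇒  Cov = 109.4420 / 4 = 27.3605
Σ(R_m − R̄_m)² = 120.3480  ⇒  Var(R_m) = 120.3480 / 4 = 30.0870
β = Cov / Var(R_m) = 27.3605 / 30.0870 = 0.9094
E(R) = R_f + β × MRP = 1.83% + 0.9094 × 9.47% = 10.44%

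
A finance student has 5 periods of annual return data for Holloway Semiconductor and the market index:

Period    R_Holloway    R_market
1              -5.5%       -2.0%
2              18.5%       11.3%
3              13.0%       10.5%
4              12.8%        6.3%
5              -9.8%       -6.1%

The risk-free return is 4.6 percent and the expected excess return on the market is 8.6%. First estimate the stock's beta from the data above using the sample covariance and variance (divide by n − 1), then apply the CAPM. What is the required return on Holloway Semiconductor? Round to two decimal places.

Mean R_i = (-5.5 + 18.5 + 13.0 + 12.8 − 9.8) / 5 = 5.8000%
Mean R_m = (-2.0 + 11.3 + 10.5 + 6.3 − 6.1) / 5 = 4.0000%
Σ(R_i − R̄_i)(R_m − R̄_m) = 380.9700  ⇒  Cov = 380.9700 / 4 = 95.2425
Σ(R_m − R̄_m)² = 238.8400  ⇒  Var(R_m) = 238.8400 / 4 = 59.7100
β = Cov / Var(R_m) = 95.2425 / 59.7100 = 1.5951
E(R) = R_f + β × MRP = 4.6% + 1.5951 × 8.6% = 18.32%

18.32%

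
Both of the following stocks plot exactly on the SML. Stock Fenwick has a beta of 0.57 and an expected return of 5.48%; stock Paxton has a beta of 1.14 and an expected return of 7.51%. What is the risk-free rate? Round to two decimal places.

3.45%

Both satisfy E(R) = R_f + β·MRP, so the slope of the SML is
MRP = (7.51% − 5.48%) / (1.14 − 0.57) = 2.03% / 0.57 = 3.5614%
R_f = E(R_Fenwick) − β_Fenwick·MRP = 5.48% − 0.57 × 3.5614% = 3.4500%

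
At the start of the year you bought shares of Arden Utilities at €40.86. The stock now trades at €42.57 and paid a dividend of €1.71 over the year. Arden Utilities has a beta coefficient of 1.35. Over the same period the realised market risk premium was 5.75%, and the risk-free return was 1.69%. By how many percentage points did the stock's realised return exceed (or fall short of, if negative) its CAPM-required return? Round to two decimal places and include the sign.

-1.08%

Realised HPR = (P1 + D1 − P0) / P0 = (42.57 + 1.71 − 40.86) / 40.86 = 3.42 / 40.86 = 8.3700%
CAPM required = R_f + β·MRP = 1.69% + 1.35 × 5.75% = 9.4525%
α = realised − required = 8.3700% − 9.4525% = -1.08%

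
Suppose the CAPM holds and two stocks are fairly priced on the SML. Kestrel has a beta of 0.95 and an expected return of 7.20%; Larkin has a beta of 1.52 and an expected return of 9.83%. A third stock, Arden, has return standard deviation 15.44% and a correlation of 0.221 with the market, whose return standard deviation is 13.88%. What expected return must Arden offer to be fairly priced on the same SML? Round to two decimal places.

MRP = (9.83% − 7.20%) / (1.52 − 0.95) = 4.6140%
R_f = 7.20% − 0.95 × 4.6140% = 2.8167%
β_Arden = ρ·σ_i/σ_m = 0.221 × 15.44 / 13.88 = 0.2458
E(R_Arden) = R_f + β × MRP = 2.8167% + 0.2458 × 4.6140% = 3.95%

3.95%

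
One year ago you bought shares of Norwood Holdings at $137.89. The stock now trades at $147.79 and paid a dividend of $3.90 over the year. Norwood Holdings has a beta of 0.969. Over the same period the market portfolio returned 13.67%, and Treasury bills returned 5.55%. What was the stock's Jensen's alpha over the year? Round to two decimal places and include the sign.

Realised HPR = (P1 + D1 − P0) / P0 = (147.79 + 3.90 − 137.89) / 137.89 = 13.80 / 137.89 = 10.0080%
MRP = 13.67% − 5.55% = 8.12%
CAPM required = R_f + β·MRP = 5.55% + 0.969 × 8.12% = 13.41828%
α = realised − required = 10.0080% − 13.41828% = -3.41%

-3.41%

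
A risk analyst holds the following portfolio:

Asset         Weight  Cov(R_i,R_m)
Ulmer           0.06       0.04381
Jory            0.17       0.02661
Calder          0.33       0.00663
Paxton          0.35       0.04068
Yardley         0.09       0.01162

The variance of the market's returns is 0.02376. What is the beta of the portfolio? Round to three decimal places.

β_Ulmer = 0.04381 / 0.02376 = 1.8439
β_Jory = 0.02661 / 0.02376 = 1.1199
β_Calder = 0.00663 / 0.02376 = 0.2790
β_Paxton = 0.04068 / 0.02376 = 1.7121
β_Yardley = 0.01162 / 0.02376 = 0.4891
β_P = Σ w_i β_i = 0.06×1.8439 + 0.17×1.1199 + 0.33×0.2790 + 0.35×1.7121 + 0.09×0.4891 = 1.0363

1.036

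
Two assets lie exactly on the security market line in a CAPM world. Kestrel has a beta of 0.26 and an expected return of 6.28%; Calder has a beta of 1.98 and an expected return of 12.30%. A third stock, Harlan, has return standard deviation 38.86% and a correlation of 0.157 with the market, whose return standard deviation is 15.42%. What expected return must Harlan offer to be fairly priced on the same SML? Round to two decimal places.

6.75%

MRP = (12.30% − 6.28%) / (1.98 − 0.26) = 3.5000%
R_f = 6.28% − 0.26 × 3.5000% = 5.3700%
β_Harlan = ρ·σ_i/σ_m = 0.157 × 38.86 / 15.42 = 0.3957
E(R_Harlan) = R_f + β × MRP = 5.3700% + 0.3957 × 3.5000% = 6.75%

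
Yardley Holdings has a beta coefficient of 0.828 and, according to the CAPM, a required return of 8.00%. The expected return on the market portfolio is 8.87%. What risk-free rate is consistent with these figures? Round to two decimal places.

3.81%

E(R) = R_f + β(E(R_m) − R_f) = R_f(1 − β) + β·E(R_m)
8.00% = R_f × (1 − 0.828) + 0.828 × 8.87%
8.00% = R_f × 0.172 + 7.34436%
R_f = (8.00% − 7.34436%) / 0.172 = 3.81%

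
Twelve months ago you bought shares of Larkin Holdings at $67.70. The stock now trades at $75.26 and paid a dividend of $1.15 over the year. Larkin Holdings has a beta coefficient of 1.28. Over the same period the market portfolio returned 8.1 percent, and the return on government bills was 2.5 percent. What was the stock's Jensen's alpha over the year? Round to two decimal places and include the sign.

Realised HPR = (P1 + D1 − P0) / P0 = (75.26 + 1.15 − 67.70) / 67.70 = 8.71 / 67.70 = 12.8656%
MRP = 8.1% − 2.5% = 5.60%
CAPM required = R_f + β·MRP = 2.5% + 1.28 × 5.6% = 9.6680%
α = realised − required = 12.8656% − 9.6680% = +3.20%

+3.20%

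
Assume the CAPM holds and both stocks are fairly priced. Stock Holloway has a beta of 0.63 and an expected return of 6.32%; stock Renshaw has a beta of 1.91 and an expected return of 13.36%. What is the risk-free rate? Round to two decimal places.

2.86%

Both satisfy E(R) = R_f + β·MRP, so the slope of the SML is
MRP = (13.36% − 6.32%) / (1.91 − 0.63) = 7.04% / 1.28 = 5.5000%
R_f = E(R_Holloway) − β_Holloway·MRP = 6.32% − 0.63 × 5.5000% = 2.8550%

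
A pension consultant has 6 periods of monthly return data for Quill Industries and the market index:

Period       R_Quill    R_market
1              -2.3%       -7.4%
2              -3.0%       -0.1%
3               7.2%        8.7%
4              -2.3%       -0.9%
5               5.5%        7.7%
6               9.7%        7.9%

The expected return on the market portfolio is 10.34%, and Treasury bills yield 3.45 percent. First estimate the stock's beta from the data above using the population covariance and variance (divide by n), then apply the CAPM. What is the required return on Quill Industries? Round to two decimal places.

8.74%

Mean R_i = (-2.3 − 3.0 + 7.2 − 2.3 + 5.5 + 9.7) / 6 = 2.4667%
Mean R_m = (-7.4 − 0.1 + 8.7 − 0.9 + 7.7 + 7.9) / 6 = 2.6500%
Σ(R_i − R̄_i)(R_m − R̄_m) = 161.7900  ⇒  Cov = 161.7900 / 6 = 26.9650
Σ(R_m − R̄_m)² = 210.8350  ⇒  Var(R_m) = 210.8350 / 6 = 35.1392
β = Cov / Var(R_m) = 26.9650 / 35.1392 = 0.7674
MRP = 10.34% − 3.45% = 6.89%
E(R) = R_f + β × MRP = 3.45% + 0.7674 × 6.89% = 8.74%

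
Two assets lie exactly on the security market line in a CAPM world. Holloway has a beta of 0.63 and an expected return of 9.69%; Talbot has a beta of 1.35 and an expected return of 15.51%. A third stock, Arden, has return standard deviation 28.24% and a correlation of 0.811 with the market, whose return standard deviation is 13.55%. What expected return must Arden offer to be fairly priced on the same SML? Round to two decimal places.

MRP = (15.51% − 9.69%) / (1.35 − 0.63) = 8.0833%
R_f = 9.69% − 0.63 × 8.0833% = 4.5975%
β_Arden = ρ·σ_i/σ_m = 0.811 × 28.24 / 13.55 = 1.6902
E(R_Arden) = R_f + β × MRP = 4.5975% + 1.6902 × 8.0833% = 18.26%

18.26%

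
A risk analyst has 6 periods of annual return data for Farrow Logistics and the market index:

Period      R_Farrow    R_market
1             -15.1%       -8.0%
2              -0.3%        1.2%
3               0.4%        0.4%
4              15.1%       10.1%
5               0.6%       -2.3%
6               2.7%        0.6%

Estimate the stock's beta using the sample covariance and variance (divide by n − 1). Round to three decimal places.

1.577

Mean R_i = (-15.1 − 0.3 + 0.4 + 15.1 + 0.6 + 2.7) / 6 = 0.5667%
Mean R_m = (-8.0 + 1.2 + 0.4 + 10.1 − 2.3 + 0.6) / 6 = 0.3333%
Σ(R_i − R̄_i)(R_m − R̄_m) = 272.2167  ⇒  Cov = 272.2167 / 5 = 54.4433
Σ(R_m − R̄_m)² = 172.5933  ⇒  Var(R_m) = 172.5933 / 5 = 34.5187
β = Cov / Var(R_m) = 54.4433 / 34.5187 = 1.5772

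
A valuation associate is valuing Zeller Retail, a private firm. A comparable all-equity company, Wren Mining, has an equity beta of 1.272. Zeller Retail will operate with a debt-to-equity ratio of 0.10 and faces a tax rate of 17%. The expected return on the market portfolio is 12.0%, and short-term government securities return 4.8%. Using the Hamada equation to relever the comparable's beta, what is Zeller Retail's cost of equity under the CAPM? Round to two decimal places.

β_L = β_U × [1 + (1 − t)(D/E)] = 1.272 × [1 + (1 − 0.17) × 0.10]
    = 1.272 × [1 + 0.83 × 0.10] = 1.272 × 1.0830 = 1.3776
MRP = 12.0% − 4.8% = 7.20%
E(R) = R_f + β_L × MRP = 4.8% + 1.3776 × 7.2% = 14.72%

14.72%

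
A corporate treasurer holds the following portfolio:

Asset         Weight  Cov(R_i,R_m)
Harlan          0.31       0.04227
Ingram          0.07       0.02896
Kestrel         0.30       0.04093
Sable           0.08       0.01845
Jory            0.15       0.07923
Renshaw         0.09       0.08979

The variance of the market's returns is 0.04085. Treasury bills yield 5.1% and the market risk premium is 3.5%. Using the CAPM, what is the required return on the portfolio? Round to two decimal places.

β_Harlan = 0.04227 / 0.04085 = 1.0348
β_Ingram = 0.02896 / 0.04085 = 0.7089
β_Kestrel = 0.04093 / 0.04085 = 1.0020
β_Sable = 0.01845 / 0.04085 = 0.4517
β_Jory = 0.07923 / 0.04085 = 1.9395
β_Renshaw = 0.08979 / 0.04085 = 2.1980
β_P = Σ w_i β_i = 0.31×1.0348 + 0.07×0.7089 + 0.30×1.0020 + 0.08×0.4517 + 0.15×1.9395 + 0.09×2.1980 = 1.1959
E(R_P) = R_f + β_P × MRP = 5.1% + 1.1959 × 3.5% = 9.29%

9.29%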